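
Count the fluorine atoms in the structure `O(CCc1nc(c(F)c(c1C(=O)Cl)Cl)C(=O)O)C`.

The symbol for fluorine appears 1 time in the SMILES.

1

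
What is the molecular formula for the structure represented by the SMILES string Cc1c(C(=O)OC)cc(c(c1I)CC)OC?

Heavy atoms from the SMILES: 12 C, 1 I, 3 O.
Implicit hydrogens by atom environment:
  5 × C (aromatic): no H
  4 × C: 3 H each → 12
  3 × O: no H
  1 × C: 2 H
  1 × C (aromatic): 1 H
  1 × C: no H
  1 × I: no H
  Total hydrogens = 15.
Molecular formula: C12H15IO3

C12H15IO3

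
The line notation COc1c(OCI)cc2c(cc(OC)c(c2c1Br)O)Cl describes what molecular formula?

C13H11BrClIO4

Heavy atoms from the SMILES: 1 Br, 13 C, 1 Cl, 1 I, 4 O.
Implicit hydrogens by atom environment:
  8 × C (aromatic): no H
  3 × O: no H
  2 × C: 3 H each → 6
  2 × C (aromatic): 1 H each → 2
  1 × Br: no H
  1 × C: 2 H
  1 × Cl: no H
  1 × I: no H
  1 × O: 1 H
  Total hydrogens = 11.
Molecular formula: C13H11BrClIO4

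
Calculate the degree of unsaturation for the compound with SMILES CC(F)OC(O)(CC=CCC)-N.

Molecular formula from the SMILES: C8H16FNO2.
DoU = (2C + 2 + N − H − X)/2 = (2·8 + 2 + 1 − 16 − 1)/2 = 2/2 = 1.
(Structurally: 0 ring(s) + 1 π bond(s) = 1.)

1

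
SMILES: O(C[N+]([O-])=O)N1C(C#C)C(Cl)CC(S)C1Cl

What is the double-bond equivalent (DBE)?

Molecular formula from the SMILES: C8H10Cl2N2O3S.
DoU = (2C + 2 + N − H − X)/2 = (2·8 + 2 + 2 − 10 − 2)/2 = 8/2 = 4.
(Structurally: 1 ring(s) + 3 π bond(s) = 4.)

4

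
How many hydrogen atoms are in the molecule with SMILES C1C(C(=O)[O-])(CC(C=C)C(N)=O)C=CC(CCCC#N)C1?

Hydrogens are implicit in SMILES; fill each atom to its normal valence:
  7 × C: 2 H each → 14
  5 × C: 1 H each → 5
  4 × C: no H
  2 × O: no H
  1 × N: 2 H
  1 × N: no H
  1 × O (charge -1): no H
  Total hydrogens = 21.

21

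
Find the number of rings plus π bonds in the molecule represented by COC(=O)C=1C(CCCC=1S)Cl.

Molecular formula from the SMILES: C8H11ClO2S.
DoU = (2C + 2 + N − H − X)/2 = (2·8 + 2 + 0 − 11 − 1)/2 = 6/2 = 3.
(Structurally: 1 ring(s) + 2 π bond(s) = 3.)

3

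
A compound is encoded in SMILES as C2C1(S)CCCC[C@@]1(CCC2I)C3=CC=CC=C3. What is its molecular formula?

C16H21IS

Heavy atoms from the SMILES: 16 C, 1 I, 1 S.
Implicit hydrogens by atom environment:
  7 × C: 2 H each → 14
  5 × C (aromatic): 1 H each → 5
  2 × C: no H
  1 × C: 1 H
  1 × C (aromatic): no H
  1 × I: no H
  1 × S: 1 H
  Total hydrogens = 21.
Molecular formula: C16H21IS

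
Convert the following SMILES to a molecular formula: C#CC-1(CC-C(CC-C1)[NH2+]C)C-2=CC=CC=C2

C16H22N+

Heavy atoms from the SMILES: 16 C, 1 N.
Implicit hydrogens by atom environment:
  5 × C: 2 H each → 10
  5 × C (aromatic): 1 H each → 5
  2 × C: 1 H each → 2
  2 × C: no H
  1 × C: 3 H
  1 × C (aromatic): no H
  1 × N (charge +1): 2 H
  Total hydrogens = 22.
Net charge +1.
Molecular formula: C16H22N+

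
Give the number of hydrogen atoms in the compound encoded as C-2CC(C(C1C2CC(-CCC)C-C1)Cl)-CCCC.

Hydrogens are implicit in SMILES; fill each atom to its normal valence:
  10 × C: 2 H each → 20
  5 × C: 1 H each → 5
  2 × C: 3 H each → 6
  1 × Cl: no H
  Total hydrogens = 31.

31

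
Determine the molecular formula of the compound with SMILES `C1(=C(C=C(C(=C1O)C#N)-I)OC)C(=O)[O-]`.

C9H5INO4-

Heavy atoms from the SMILES: 9 C, 1 I, 1 N, 4 O.
Implicit hydrogens by atom environment:
  5 × C (aromatic): no H
  2 × C: no H
  2 × O: no H
  1 × C: 3 H
  1 × C (aromatic): 1 H
  1 × I: no H
  1 × N: no H
  1 × O: 1 H
  1 × O (charge -1): no H
  Total hydrogens = 5.
Net charge -1.
Molecular formula: C9H5INO4-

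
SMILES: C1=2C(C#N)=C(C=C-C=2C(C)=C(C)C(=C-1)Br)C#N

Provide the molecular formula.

Heavy atoms from the SMILES: 1 Br, 14 C, 2 N.
Implicit hydrogens by atom environment:
  7 × C (aromatic): no H
  3 × C (aromatic): 1 H each → 3
  2 × C: 3 H each → 6
  2 × C: no H
  2 × N: no H
  1 × Br: no H
  Total hydrogens = 9.
Molecular formula: C14H9BrN2

C14H9BrN2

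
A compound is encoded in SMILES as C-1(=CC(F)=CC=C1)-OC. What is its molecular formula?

C7H7FO

Heavy atoms from the SMILES: 7 C, 1 F, 1 O.
Implicit hydrogens by atom environment:
  4 × C (aromatic): 1 H each → 4
  2 × C (aromatic): no H
  1 × C: 3 H
  1 × F: no H
  1 × O: no H
  Total hydrogens = 7.
Molecular formula: C7H7FO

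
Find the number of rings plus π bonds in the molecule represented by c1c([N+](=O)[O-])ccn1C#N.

6

Molecular formula from the SMILES: C5H3N3O2.
DoU = (2C + 2 + N − H − X)/2 = (2·5 + 2 + 3 − 3 − 0)/2 = 12/2 = 6.
(Structurally: 1 ring(s) + 5 π bond(s) = 6.)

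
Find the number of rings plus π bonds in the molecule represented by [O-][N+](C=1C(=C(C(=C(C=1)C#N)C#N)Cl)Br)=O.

9

Molecular formula from the SMILES: C8HBrClN3O2.
DoU = (2C + 2 + N − H − X)/2 = (2·8 + 2 + 3 − 1 − 2)/2 = 18/2 = 9.
(Structurally: 1 ring(s) + 8 π bond(s) = 9.)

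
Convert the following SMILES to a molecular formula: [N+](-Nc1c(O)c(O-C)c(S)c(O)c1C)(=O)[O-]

Heavy atoms from the SMILES: 8 C, 2 N, 5 O, 1 S.
Implicit hydrogens by atom environment:
  6 × C (aromatic): no H
  2 × C: 3 H each → 6
  2 × O: 1 H each → 2
  2 × O: no H
  1 × N: 1 H
  1 × N (charge +1): no H
  1 × O (charge -1): no H
  1 × S: 1 H
  Total hydrogens = 10.
Molecular formula: C8H10N2O5S

C8H10N2O5S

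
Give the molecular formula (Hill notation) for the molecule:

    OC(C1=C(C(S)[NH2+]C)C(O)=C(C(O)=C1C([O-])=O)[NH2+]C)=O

Heavy atoms from the SMILES: 11 C, 2 N, 6 O, 1 S.
Implicit hydrogens by atom environment:
  6 × C (aromatic): no H
  3 × O: 1 H each → 3
  2 × C: 3 H each → 6
  2 × C: no H
  2 × N (charge +1): 2 H each → 4
  2 × O: no H
  1 × C: 1 H
  1 × O (charge -1): no H
  1 × S: 1 H
  Total hydrogens = 15.
Net charge +1.
Molecular formula: C11H15N2O6S+

C11H15N2O6S+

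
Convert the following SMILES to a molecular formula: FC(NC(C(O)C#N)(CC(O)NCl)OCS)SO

C7H13ClFN3O4S2

Heavy atoms from the SMILES: 7 C, 1 Cl, 1 F, 3 N, 4 O, 2 S.
Implicit hydrogens by atom environment:
  3 × C: 1 H each → 3
  3 × O: 1 H each → 3
  2 × C: 2 H each → 4
  2 × C: no H
  2 × N: 1 H each → 2
  1 × Cl: no H
  1 × F: no H
  1 × N: no H
  1 × O: no H
  1 × S: 1 H
  1 × S: no H
  Total hydrogens = 13.
Molecular formula: C7H13ClFN3O4S2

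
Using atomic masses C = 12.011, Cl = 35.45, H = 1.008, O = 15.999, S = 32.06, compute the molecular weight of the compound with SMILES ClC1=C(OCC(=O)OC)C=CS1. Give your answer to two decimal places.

206.64

Molecular formula: C7H7ClO3S.
M = 7×12.011 + 1×35.45 + 7×1.008 + 3×15.999 + 1×32.06 = 206.64 g/mol.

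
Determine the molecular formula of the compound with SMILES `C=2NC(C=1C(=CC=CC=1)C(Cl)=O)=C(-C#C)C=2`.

Heavy atoms from the SMILES: 13 C, 1 Cl, 1 N, 1 O.
Implicit hydrogens by atom environment:
  6 × C (aromatic): 1 H each → 6
  4 × C (aromatic): no H
  2 × C: no H
  1 × C: 1 H
  1 × Cl: no H
  1 × N (aromatic): 1 H
  1 × O: no H
  Total hydrogens = 8.
Molecular formula: C13H8ClNO

C13H8ClNO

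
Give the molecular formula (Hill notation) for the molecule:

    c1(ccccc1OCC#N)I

C8H6INO

Heavy atoms from the SMILES: 8 C, 1 I, 1 N, 1 O.
Implicit hydrogens by atom environment:
  4 × C (aromatic): 1 H each → 4
  2 × C (aromatic): no H
  1 × C: 2 H
  1 × C: no H
  1 × I: no H
  1 × N: no H
  1 × O: no H
  Total hydrogens = 6.
Molecular formula: C8H6INO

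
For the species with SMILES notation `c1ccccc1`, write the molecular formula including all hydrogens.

C6H6

Heavy atoms from the SMILES: 6 C.
Implicit hydrogens by atom environment:
  6 × C (aromatic): 1 H each → 6
  Total hydrogens = 6.
Molecular formula: C6H6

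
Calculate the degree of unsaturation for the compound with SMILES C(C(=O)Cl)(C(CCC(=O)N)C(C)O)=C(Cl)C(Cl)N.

Molecular formula from the SMILES: C10H15Cl3N2O3.
DoU = (2C + 2 + N − H − X)/2 = (2·10 + 2 + 2 − 15 − 3)/2 = 6/2 = 3.
(Structurally: 0 ring(s) + 3 π bond(s) = 3.)

3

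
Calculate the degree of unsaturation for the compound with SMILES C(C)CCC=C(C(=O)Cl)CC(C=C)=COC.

4

Molecular formula from the SMILES: C13H19ClO2.
DoU = (2C + 2 + N − H − X)/2 = (2·13 + 2 + 0 − 19 − 1)/2 = 8/2 = 4.
(Structurally: 0 ring(s) + 4 π bond(s) = 4.)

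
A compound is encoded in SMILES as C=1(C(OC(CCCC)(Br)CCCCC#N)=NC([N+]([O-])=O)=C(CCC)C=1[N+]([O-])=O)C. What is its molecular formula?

Heavy atoms from the SMILES: 1 Br, 19 C, 4 N, 5 O.
Implicit hydrogens by atom environment:
  9 × C: 2 H each → 18
  5 × C (aromatic): no H
  3 × C: 3 H each → 9
  3 × O: no H
  2 × C: no H
  2 × N (charge +1): no H
  2 × O (charge -1): no H
  1 × Br: no H
  1 × N (aromatic): no H
  1 × N: no H
  Total hydrogens = 27.
Molecular formula: C19H27BrN4O5

C19H27BrN4O5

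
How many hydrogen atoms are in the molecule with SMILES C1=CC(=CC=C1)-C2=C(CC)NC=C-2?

Hydrogens are implicit in SMILES; fill each atom to its normal valence:
  7 × C (aromatic): 1 H each → 7
  3 × C (aromatic): no H
  1 × C: 3 H
  1 × C: 2 H
  1 × N (aromatic): 1 H
  Total hydrogens = 13.

13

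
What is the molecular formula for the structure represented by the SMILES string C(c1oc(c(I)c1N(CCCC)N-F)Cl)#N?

Heavy atoms from the SMILES: 9 C, 1 Cl, 1 F, 1 I, 3 N, 1 O.
Implicit hydrogens by atom environment:
  4 × C (aromatic): no H
  3 × C: 2 H each → 6
  2 × N: no H
  1 × C: 3 H
  1 × C: no H
  1 × Cl: no H
  1 × F: no H
  1 × I: no H
  1 × N: 1 H
  1 × O (aromatic): no H
  Total hydrogens = 10.
Molecular formula: C9H10ClFIN3O

C9H10ClFIN3O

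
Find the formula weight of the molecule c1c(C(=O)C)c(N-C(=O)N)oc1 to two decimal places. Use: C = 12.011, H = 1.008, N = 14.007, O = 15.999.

Molecular formula: C7H8N2O3.
M = 7×12.011 + 8×1.008 + 2×14.007 + 3×15.999 = 168.15 g/mol.

168.15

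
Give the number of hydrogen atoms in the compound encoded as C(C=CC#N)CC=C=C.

Hydrogens are implicit in SMILES; fill each atom to its normal valence:
  3 × C: 2 H each → 6
  3 × C: 1 H each → 3
  2 × C: no H
  1 × N: no H
  Total hydrogens = 9.

9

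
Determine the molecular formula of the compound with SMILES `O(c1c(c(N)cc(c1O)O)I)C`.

Heavy atoms from the SMILES: 7 C, 1 I, 1 N, 3 O.
Implicit hydrogens by atom environment:
  5 × C (aromatic): no H
  2 × O: 1 H each → 2
  1 × C: 3 H
  1 × C (aromatic): 1 H
  1 × I: no H
  1 × N: 2 H
  1 × O: no H
  Total hydrogens = 8.
Molecular formula: C7H8INO3

C7H8INO3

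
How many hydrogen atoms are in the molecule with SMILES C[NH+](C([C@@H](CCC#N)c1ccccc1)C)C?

Hydrogens are implicit in SMILES; fill each atom to its normal valence:
  5 × C (aromatic): 1 H each → 5
  3 × C: 3 H each → 9
  2 × C: 2 H each → 4
  2 × C: 1 H each → 2
  1 × C: no H
  1 × C (aromatic): no H
  1 × N (charge +1): 1 H
  1 × N: no H
  Total hydrogens = 21.

21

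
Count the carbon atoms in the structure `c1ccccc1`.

The symbol for carbon appears 6 times in the SMILES. Lowercase c denotes aromatic carbon and counts toward C.

6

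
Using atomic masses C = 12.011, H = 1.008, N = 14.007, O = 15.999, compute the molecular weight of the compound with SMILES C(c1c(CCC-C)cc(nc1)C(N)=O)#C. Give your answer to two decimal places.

202.26

Molecular formula: C12H14N2O.
M = 12×12.011 + 14×1.008 + 2×14.007 + 1×15.999 = 202.26 g/mol.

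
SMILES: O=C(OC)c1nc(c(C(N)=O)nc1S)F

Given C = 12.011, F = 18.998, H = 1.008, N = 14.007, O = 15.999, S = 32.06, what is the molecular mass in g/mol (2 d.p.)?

Molecular formula: C7H6FN3O3S.
M = 7×12.011 + 1×18.998 + 6×1.008 + 3×14.007 + 3×15.999 + 1×32.06 = 231.20 g/mol.

231.20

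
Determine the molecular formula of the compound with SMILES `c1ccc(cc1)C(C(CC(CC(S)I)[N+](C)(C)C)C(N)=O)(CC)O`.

C18H30IN2O2S+

Heavy atoms from the SMILES: 18 C, 1 I, 2 N, 2 O, 1 S.
Implicit hydrogens by atom environment:
  5 × C (aromatic): 1 H each → 5
  4 × C: 3 H each → 12
  3 × C: 2 H each → 6
  3 × C: 1 H each → 3
  2 × C: no H
  1 × C (aromatic): no H
  1 × I: no H
  1 × N: 2 H
  1 × N (charge +1): no H
  1 × O: 1 H
  1 × O: no H
  1 × S: 1 H
  Total hydrogens = 30.
Net charge +1.
Molecular formula: C18H30IN2O2S+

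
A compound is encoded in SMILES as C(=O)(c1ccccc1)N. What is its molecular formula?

Heavy atoms from the SMILES: 7 C, 1 N, 1 O.
Implicit hydrogens by atom environment:
  5 × C (aromatic): 1 H each → 5
  1 × C (aromatic): no H
  1 × C: no H
  1 × N: 2 H
  1 × O: no H
  Total hydrogens = 7.
Molecular formula: C7H7NO

C7H7NO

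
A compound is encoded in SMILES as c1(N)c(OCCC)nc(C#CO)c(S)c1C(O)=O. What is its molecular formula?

C11H12N2O4S

Heavy atoms from the SMILES: 11 C, 2 N, 4 O, 1 S.
Implicit hydrogens by atom environment:
  5 × C (aromatic): no H
  3 × C: no H
  2 × C: 2 H each → 4
  2 × O: 1 H each → 2
  2 × O: no H
  1 × C: 3 H
  1 × N: 2 H
  1 × N (aromatic): no H
  1 × S: 1 H
  Total hydrogens = 12.
Molecular formula: C11H12N2O4S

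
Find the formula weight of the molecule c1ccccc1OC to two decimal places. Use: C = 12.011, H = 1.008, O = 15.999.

108.14

Molecular formula: C7H8O.
M = 7×12.011 + 8×1.008 + 1×15.999 = 108.14 g/mol.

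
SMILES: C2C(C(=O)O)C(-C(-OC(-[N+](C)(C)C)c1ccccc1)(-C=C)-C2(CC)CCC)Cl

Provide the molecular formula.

Heavy atoms from the SMILES: 23 C, 1 Cl, 1 N, 3 O.
Implicit hydrogens by atom environment:
  5 × C: 3 H each → 15
  5 × C: 2 H each → 10
  5 × C (aromatic): 1 H each → 5
  4 × C: 1 H each → 4
  3 × C: no H
  2 × O: no H
  1 × C (aromatic): no H
  1 × Cl: no H
  1 × N (charge +1): no H
  1 × O: 1 H
  Total hydrogens = 35.
Net charge +1.
Molecular formula: C23H35ClNO3+

C23H35ClNO3+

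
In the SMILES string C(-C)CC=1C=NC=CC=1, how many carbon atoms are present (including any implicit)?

The symbol for carbon appears 8 times in the SMILES.

8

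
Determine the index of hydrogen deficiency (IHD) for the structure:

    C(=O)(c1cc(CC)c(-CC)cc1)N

5

Molecular formula from the SMILES: C11H15NO.
DoU = (2C + 2 + N − H − X)/2 = (2·11 + 2 + 1 − 15 − 0)/2 = 10/2 = 5.
(Structurally: 1 ring(s) + 4 π bond(s) = 5.)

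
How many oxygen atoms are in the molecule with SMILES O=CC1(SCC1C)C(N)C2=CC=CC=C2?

The symbol for oxygen appears 1 time in the SMILES.

1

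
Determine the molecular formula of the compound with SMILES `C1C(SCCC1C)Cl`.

C6H11ClS

Heavy atoms from the SMILES: 6 C, 1 Cl, 1 S.
Implicit hydrogens by atom environment:
  3 × C: 2 H each → 6
  2 × C: 1 H each → 2
  1 × C: 3 H
  1 × Cl: no H
  1 × S: no H
  Total hydrogens = 11.
Molecular formula: C6H11ClS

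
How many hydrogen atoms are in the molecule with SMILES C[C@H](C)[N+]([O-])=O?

7

Hydrogens are implicit in SMILES; fill each atom to its normal valence:
  2 × C: 3 H each → 6
  1 × C: 1 H
  1 × N (charge +1): no H
  1 × O: no H
  1 × O (charge -1): no H
  Total hydrogens = 7.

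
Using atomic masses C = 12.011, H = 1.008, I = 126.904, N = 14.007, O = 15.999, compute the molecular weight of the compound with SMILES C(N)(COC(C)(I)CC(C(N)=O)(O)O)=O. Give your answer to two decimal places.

332.09

Molecular formula: C7H13IN2O5.
M = 7×12.011 + 13×1.008 + 1×126.904 + 2×14.007 + 5×15.999 = 332.09 g/mol.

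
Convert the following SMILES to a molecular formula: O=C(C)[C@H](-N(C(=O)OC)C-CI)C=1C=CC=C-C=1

Heavy atoms from the SMILES: 13 C, 1 I, 1 N, 3 O.
Implicit hydrogens by atom environment:
  5 × C (aromatic): 1 H each → 5
  3 × O: no H
  2 × C: 3 H each → 6
  2 × C: 2 H each → 4
  2 × C: no H
  1 × C: 1 H
  1 × C (aromatic): no H
  1 × I: no H
  1 × N: no H
  Total hydrogens = 16.
Molecular formula: C13H16INO3

C13H16INO3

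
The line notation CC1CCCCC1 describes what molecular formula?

Heavy atoms from the SMILES: 7 C.
Implicit hydrogens by atom environment:
  5 × C: 2 H each → 10
  1 × C: 3 H
  1 × C: 1 H
  Total hydrogens = 14.
Molecular formula: C7H14

C7H14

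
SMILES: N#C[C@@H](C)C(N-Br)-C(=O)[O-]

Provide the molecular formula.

Heavy atoms from the SMILES: 1 Br, 5 C, 2 N, 2 O.
Implicit hydrogens by atom environment:
  2 × C: 1 H each → 2
  2 × C: no H
  1 × Br: no H
  1 × C: 3 H
  1 × N: 1 H
  1 × N: no H
  1 × O: no H
  1 × O (charge -1): no H
  Total hydrogens = 6.
Net charge -1.
Molecular formula: C5H6BrN2O2-

C5H6BrN2O2-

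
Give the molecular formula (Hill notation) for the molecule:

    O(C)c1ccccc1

C7H8O

Heavy atoms from the SMILES: 7 C, 1 O.
Implicit hydrogens by atom environment:
  5 × C (aromatic): 1 H each → 5
  1 × C: 3 H
  1 × C (aromatic): no H
  1 × O: no H
  Total hydrogens = 8.
Molecular formula: C7H8O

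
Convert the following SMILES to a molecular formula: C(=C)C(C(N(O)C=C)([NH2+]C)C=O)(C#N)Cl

C9H13ClN3O2+

Heavy atoms from the SMILES: 9 C, 1 Cl, 3 N, 2 O.
Implicit hydrogens by atom environment:
  3 × C: 1 H each → 3
  3 × C: no H
  2 × C: 2 H each → 4
  2 × N: no H
  1 × C: 3 H
  1 × Cl: no H
  1 × N (charge +1): 2 H
  1 × O: 1 H
  1 × O: no H
  Total hydrogens = 13.
Net charge +1.
Molecular formula: C9H13ClN3O2+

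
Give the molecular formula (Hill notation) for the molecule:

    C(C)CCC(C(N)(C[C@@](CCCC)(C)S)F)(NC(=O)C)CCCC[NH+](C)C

C21H45FN3OS+

Heavy atoms from the SMILES: 21 C, 1 F, 3 N, 1 O, 1 S.
Implicit hydrogens by atom environment:
  11 × C: 2 H each → 22
  6 × C: 3 H each → 18
  4 × C: no H
  1 × F: no H
  1 × N: 2 H
  1 × N: 1 H
  1 × N (charge +1): 1 H
  1 × O: no H
  1 × S: 1 H
  Total hydrogens = 45.
Net charge +1.
Molecular formula: C21H45FN3OS+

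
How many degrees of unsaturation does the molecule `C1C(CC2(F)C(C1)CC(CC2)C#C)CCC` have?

4

Molecular formula from the SMILES: C15H23F.
DoU = (2C + 2 + N − H − X)/2 = (2·15 + 2 + 0 − 23 − 1)/2 = 8/2 = 4.
(Structurally: 2 ring(s) + 2 π bond(s) = 4.)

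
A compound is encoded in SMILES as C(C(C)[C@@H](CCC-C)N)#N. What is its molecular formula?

C8H16N2

Heavy atoms from the SMILES: 8 C, 2 N.
Implicit hydrogens by atom environment:
  3 × C: 2 H each → 6
  2 × C: 3 H each → 6
  2 × C: 1 H each → 2
  1 × C: no H
  1 × N: 2 H
  1 × N: no H
  Total hydrogens = 16.
Molecular formula: C8H16N2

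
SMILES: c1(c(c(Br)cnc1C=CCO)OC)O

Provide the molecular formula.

Heavy atoms from the SMILES: 1 Br, 9 C, 1 N, 3 O.
Implicit hydrogens by atom environment:
  4 × C (aromatic): no H
  2 × C: 1 H each → 2
  2 × O: 1 H each → 2
  1 × Br: no H
  1 × C: 3 H
  1 × C: 2 H
  1 × C (aromatic): 1 H
  1 × N (aromatic): no H
  1 × O: no H
  Total hydrogens = 10.
Molecular formula: C9H10BrNO3

C9H10BrNO3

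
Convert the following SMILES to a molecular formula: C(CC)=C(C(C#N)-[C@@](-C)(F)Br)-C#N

Heavy atoms from the SMILES: 1 Br, 9 C, 1 F, 2 N.
Implicit hydrogens by atom environment:
  4 × C: no H
  2 × C: 3 H each → 6
  2 × C: 1 H each → 2
  2 × N: no H
  1 × Br: no H
  1 × C: 2 H
  1 × F: no H
  Total hydrogens = 10.
Molecular formula: C9H10BrFN2

C9H10BrFN2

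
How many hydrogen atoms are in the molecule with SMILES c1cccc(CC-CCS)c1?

14

Hydrogens are implicit in SMILES; fill each atom to its normal valence:
  5 × C (aromatic): 1 H each → 5
  4 × C: 2 H each → 8
  1 × C (aromatic): no H
  1 × S: 1 H
  Total hydrogens = 14.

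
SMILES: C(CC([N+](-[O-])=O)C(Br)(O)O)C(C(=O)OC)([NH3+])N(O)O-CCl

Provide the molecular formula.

Heavy atoms from the SMILES: 1 Br, 8 C, 1 Cl, 3 N, 8 O.
Implicit hydrogens by atom environment:
  4 × O: no H
  3 × C: 2 H each → 6
  3 × C: no H
  3 × O: 1 H each → 3
  1 × Br: no H
  1 × C: 3 H
  1 × C: 1 H
  1 × Cl: no H
  1 × N (charge +1): 3 H
  1 × N: no H
  1 × N (charge +1): no H
  1 × O (charge -1): no H
  Total hydrogens = 16.
Net charge +1.
Molecular formula: C8H16BrClN3O8+

C8H16BrClN3O8+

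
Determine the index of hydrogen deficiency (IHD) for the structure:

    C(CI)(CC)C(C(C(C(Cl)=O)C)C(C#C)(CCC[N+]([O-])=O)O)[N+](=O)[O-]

5

Molecular formula from the SMILES: C15H22ClIN2O6.
DoU = (2C + 2 + N − H − X)/2 = (2·15 + 2 + 2 − 22 − 2)/2 = 10/2 = 5.
(Structurally: 0 ring(s) + 5 π bond(s) = 5.)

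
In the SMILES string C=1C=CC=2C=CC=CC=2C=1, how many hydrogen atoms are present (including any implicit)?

Hydrogens are implicit in SMILES; fill each atom to its normal valence:
  8 × C (aromatic): 1 H each → 8
  2 × C (aromatic): no H
  Total hydrogens = 8.

8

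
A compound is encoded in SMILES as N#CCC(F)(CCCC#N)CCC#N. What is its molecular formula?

Heavy atoms from the SMILES: 10 C, 1 F, 3 N.
Implicit hydrogens by atom environment:
  6 × C: 2 H each → 12
  4 × C: no H
  3 × N: no H
  1 × F: no H
  Total hydrogens = 12.
Molecular formula: C10H12FN3

C10H12FN3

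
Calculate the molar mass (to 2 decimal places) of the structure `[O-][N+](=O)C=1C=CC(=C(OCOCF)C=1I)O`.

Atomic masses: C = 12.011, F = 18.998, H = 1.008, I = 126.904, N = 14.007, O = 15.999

343.05

Molecular formula: C8H7FINO5.
M = 8×12.011 + 1×18.998 + 7×1.008 + 1×126.904 + 1×14.007 + 5×15.999 = 343.05 g/mol.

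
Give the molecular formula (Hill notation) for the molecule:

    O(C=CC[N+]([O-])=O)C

C4H7NO3

Heavy atoms from the SMILES: 4 C, 1 N, 3 O.
Implicit hydrogens by atom environment:
  2 × C: 1 H each → 2
  2 × O: no H
  1 × C: 3 H
  1 × C: 2 H
  1 × N (charge +1): no H
  1 × O (charge -1): no H
  Total hydrogens = 7.
Molecular formula: C4H7NO3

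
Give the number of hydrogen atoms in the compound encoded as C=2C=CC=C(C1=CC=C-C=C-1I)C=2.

9

Hydrogens are implicit in SMILES; fill each atom to its normal valence:
  9 × C (aromatic): 1 H each → 9
  3 × C (aromatic): no H
  1 × I: no H
  Total hydrogens = 9.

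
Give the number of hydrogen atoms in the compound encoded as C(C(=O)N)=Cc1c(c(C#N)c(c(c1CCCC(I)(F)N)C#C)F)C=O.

14

Hydrogens are implicit in SMILES; fill each atom to its normal valence:
  6 × C (aromatic): no H
  4 × C: 1 H each → 4
  4 × C: no H
  3 × C: 2 H each → 6
  2 × F: no H
  2 × N: 2 H each → 4
  2 × O: no H
  1 × I: no H
  1 × N: no H
  Total hydrogens = 14.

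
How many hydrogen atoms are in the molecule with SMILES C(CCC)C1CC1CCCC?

Hydrogens are implicit in SMILES; fill each atom to its normal valence:
  7 × C: 2 H each → 14
  2 × C: 3 H each → 6
  2 × C: 1 H each → 2
  Total hydrogens = 22.

22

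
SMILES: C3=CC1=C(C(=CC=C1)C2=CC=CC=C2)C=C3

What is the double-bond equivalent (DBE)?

11

Molecular formula from the SMILES: C16H12.
DoU = (2C + 2 + N − H − X)/2 = (2·16 + 2 + 0 − 12 − 0)/2 = 22/2 = 11.
(Structurally: 3 ring(s) + 8 π bond(s) = 11.)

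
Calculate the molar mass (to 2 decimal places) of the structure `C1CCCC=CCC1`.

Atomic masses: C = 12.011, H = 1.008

Molecular formula: C8H14.
M = 8×12.011 + 14×1.008 = 110.20 g/mol.

110.20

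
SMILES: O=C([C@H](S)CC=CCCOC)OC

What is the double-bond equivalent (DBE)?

Molecular formula from the SMILES: C9H16O3S.
DoU = (2C + 2 + N − H − X)/2 = (2·9 + 2 + 0 − 16 − 0)/2 = 4/2 = 2.
(Structurally: 0 ring(s) + 2 π bond(s) = 2.)

2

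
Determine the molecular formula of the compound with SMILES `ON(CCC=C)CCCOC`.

Heavy atoms from the SMILES: 8 C, 1 N, 2 O.
Implicit hydrogens by atom environment:
  6 × C: 2 H each → 12
  1 × C: 3 H
  1 × C: 1 H
  1 × N: no H
  1 × O: 1 H
  1 × O: no H
  Total hydrogens = 17.
Molecular formula: C8H17NO2

C8H17NO2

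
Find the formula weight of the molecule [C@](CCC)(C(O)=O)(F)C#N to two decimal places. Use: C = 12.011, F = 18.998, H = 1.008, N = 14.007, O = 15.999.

Molecular formula: C6H8FNO2.
M = 6×12.011 + 1×18.998 + 8×1.008 + 1×14.007 + 2×15.999 = 145.13 g/mol.

145.13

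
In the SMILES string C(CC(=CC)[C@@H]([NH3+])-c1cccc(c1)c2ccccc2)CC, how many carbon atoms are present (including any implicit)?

The symbol for carbon appears 20 times in the SMILES. Lowercase c denotes aromatic carbon and counts toward C.

20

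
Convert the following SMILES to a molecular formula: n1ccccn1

C4H4N2

Heavy atoms from the SMILES: 4 C, 2 N.
Implicit hydrogens by atom environment:
  4 × C (aromatic): 1 H each → 4
  2 × N (aromatic): no H
  Total hydrogens = 4.
Molecular formula: C4H4N2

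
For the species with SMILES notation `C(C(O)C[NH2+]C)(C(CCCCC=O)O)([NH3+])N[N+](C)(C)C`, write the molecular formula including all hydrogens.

[C13H33N4O3]3+

Heavy atoms from the SMILES: 13 C, 4 N, 3 O.
Implicit hydrogens by atom environment:
  5 × C: 2 H each → 10
  4 × C: 3 H each → 12
  3 × C: 1 H each → 3
  2 × O: 1 H each → 2
  1 × C: no H
  1 × N (charge +1): 3 H
  1 × N (charge +1): 2 H
  1 × N: 1 H
  1 × N (charge +1): no H
  1 × O: no H
  Total hydrogens = 33.
Net charge +3.
Molecular formula: [C13H33N4O3]3+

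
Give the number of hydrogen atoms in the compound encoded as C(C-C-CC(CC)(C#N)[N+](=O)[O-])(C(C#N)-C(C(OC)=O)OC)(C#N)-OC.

22

Hydrogens are implicit in SMILES; fill each atom to its normal valence:
  6 × C: no H
  5 × O: no H
  4 × C: 3 H each → 12
  4 × C: 2 H each → 8
  3 × N: no H
  2 × C: 1 H each → 2
  1 × N (charge +1): no H
  1 × O (charge -1): no H
  Total hydrogens = 22.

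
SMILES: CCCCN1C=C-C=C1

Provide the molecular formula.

Heavy atoms from the SMILES: 8 C, 1 N.
Implicit hydrogens by atom environment:
  4 × C (aromatic): 1 H each → 4
  3 × C: 2 H each → 6
  1 × C: 3 H
  1 × N (aromatic): no H
  Total hydrogens = 13.
Molecular formula: C8H13N

C8H13N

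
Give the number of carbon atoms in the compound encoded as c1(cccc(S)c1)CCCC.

10

The symbol for carbon appears 10 times in the SMILES. Lowercase c denotes aromatic carbon and counts toward C.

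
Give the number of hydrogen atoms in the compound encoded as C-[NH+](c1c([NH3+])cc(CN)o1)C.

Hydrogens are implicit in SMILES; fill each atom to its normal valence:
  3 × C (aromatic): no H
  2 × C: 3 H each → 6
  1 × C: 2 H
  1 × C (aromatic): 1 H
  1 × N (charge +1): 3 H
  1 × N: 2 H
  1 × N (charge +1): 1 H
  1 × O (aromatic): no H
  Total hydrogens = 15.

15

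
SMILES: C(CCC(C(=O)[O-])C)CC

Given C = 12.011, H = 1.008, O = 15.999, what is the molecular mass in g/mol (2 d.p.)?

Molecular formula: C8H15O2-.
M = 8×12.011 + 15×1.008 + 2×15.999 = 143.21 g/mol.

143.21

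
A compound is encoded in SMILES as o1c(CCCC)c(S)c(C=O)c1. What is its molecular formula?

Heavy atoms from the SMILES: 9 C, 2 O, 1 S.
Implicit hydrogens by atom environment:
  3 × C: 2 H each → 6
  3 × C (aromatic): no H
  1 × C: 3 H
  1 × C (aromatic): 1 H
  1 × C: 1 H
  1 × O (aromatic): no H
  1 × O: no H
  1 × S: 1 H
  Total hydrogens = 12.
Molecular formula: C9H12O2S

C9H12O2S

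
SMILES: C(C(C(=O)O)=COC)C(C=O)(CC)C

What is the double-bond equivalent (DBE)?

3

Molecular formula from the SMILES: C10H16O4.
DoU = (2C + 2 + N − H − X)/2 = (2·10 + 2 + 0 − 16 − 0)/2 = 6/2 = 3.
(Structurally: 0 ring(s) + 3 π bond(s) = 3.)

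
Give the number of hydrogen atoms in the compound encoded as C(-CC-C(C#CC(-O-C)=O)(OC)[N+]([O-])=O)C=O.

13

Hydrogens are implicit in SMILES; fill each atom to its normal valence:
  5 × O: no H
  4 × C: no H
  3 × C: 2 H each → 6
  2 × C: 3 H each → 6
  1 × C: 1 H
  1 × N (charge +1): no H
  1 × O (charge -1): no H
  Total hydrogens = 13.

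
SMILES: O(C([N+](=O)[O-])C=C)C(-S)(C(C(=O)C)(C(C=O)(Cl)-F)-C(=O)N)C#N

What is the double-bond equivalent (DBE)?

7

Molecular formula from the SMILES: C11H11ClFN3O6S.
DoU = (2C + 2 + N − H − X)/2 = (2·11 + 2 + 3 − 11 − 2)/2 = 14/2 = 7.
(Structurally: 0 ring(s) + 7 π bond(s) = 7.)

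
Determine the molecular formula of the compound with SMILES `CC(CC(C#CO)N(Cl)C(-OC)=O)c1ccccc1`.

C14H16ClNO3

Heavy atoms from the SMILES: 14 C, 1 Cl, 1 N, 3 O.
Implicit hydrogens by atom environment:
  5 × C (aromatic): 1 H each → 5
  3 × C: no H
  2 × C: 3 H each → 6
  2 × C: 1 H each → 2
  2 × O: no H
  1 × C: 2 H
  1 × C (aromatic): no H
  1 × Cl: no H
  1 × N: no H
  1 × O: 1 H
  Total hydrogens = 16.
Molecular formula: C14H16ClNO3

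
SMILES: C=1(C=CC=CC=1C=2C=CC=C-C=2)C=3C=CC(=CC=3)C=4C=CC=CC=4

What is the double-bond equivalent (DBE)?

Molecular formula from the SMILES: C24H18.
DoU = (2C + 2 + N − H − X)/2 = (2·24 + 2 + 0 − 18 − 0)/2 = 32/2 = 16.
(Structurally: 4 ring(s) + 12 π bond(s) = 16.)

16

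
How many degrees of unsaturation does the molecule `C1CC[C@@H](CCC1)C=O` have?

2

Molecular formula from the SMILES: C8H14O.
DoU = (2C + 2 + N − H − X)/2 = (2·8 + 2 + 0 − 14 − 0)/2 = 4/2 = 2.
(Structurally: 1 ring(s) + 1 π bond(s) = 2.)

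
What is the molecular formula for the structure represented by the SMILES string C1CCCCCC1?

Heavy atoms from the SMILES: 7 C.
Implicit hydrogens by atom environment:
  7 × C: 2 H each → 14
  Total hydrogens = 14.
Molecular formula: C7H14

C7H14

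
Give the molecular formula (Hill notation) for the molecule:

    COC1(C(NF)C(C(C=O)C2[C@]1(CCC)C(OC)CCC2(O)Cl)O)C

Heavy atoms from the SMILES: 17 C, 1 Cl, 1 F, 1 N, 5 O.
Implicit hydrogens by atom environment:
  6 × C: 1 H each → 6
  4 × C: 3 H each → 12
  4 × C: 2 H each → 8
  3 × C: no H
  3 × O: no H
  2 × O: 1 H each → 2
  1 × Cl: no H
  1 × F: no H
  1 × N: 1 H
  Total hydrogens = 29.
Molecular formula: C17H29ClFNO5

C17H29ClFNO5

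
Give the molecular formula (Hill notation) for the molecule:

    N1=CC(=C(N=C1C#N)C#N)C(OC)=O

Heavy atoms from the SMILES: 8 C, 4 N, 2 O.
Implicit hydrogens by atom environment:
  3 × C (aromatic): no H
  3 × C: no H
  2 × N (aromatic): no H
  2 × N: no H
  2 × O: no H
  1 × C: 3 H
  1 × C (aromatic): 1 H
  Total hydrogens = 4.
Molecular formula: C8H4N4O2

C8H4N4O2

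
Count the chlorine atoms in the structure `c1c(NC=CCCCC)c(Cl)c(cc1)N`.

1

The symbol for chlorine appears 1 time in the SMILES.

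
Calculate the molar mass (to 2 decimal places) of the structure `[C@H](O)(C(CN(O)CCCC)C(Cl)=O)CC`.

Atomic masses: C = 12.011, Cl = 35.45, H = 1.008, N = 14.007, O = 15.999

237.72

Molecular formula: C10H20ClNO3.
M = 10×12.011 + 1×35.45 + 20×1.008 + 1×14.007 + 3×15.999 = 237.72 g/mol.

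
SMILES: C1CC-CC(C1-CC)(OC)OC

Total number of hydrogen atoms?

20

Hydrogens are implicit in SMILES; fill each atom to its normal valence:
  5 × C: 2 H each → 10
  3 × C: 3 H each → 9
  2 × O: no H
  1 × C: 1 H
  1 × C: no H
  Total hydrogens = 20.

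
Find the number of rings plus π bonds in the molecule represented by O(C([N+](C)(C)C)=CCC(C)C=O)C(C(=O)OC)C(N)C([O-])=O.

4

Molecular formula from the SMILES: C14H24N2O6.
DoU = (2C + 2 + N − H − X)/2 = (2·14 + 2 + 2 − 24 − 0)/2 = 8/2 = 4.
(Structurally: 0 ring(s) + 4 π bond(s) = 4.)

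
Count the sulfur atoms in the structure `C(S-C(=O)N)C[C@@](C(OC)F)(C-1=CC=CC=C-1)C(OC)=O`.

The symbol for sulfur appears 1 time in the SMILES.

1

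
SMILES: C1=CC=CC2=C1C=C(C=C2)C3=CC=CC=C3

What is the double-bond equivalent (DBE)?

Molecular formula from the SMILES: C16H12.
DoU = (2C + 2 + N − H − X)/2 = (2·16 + 2 + 0 − 12 − 0)/2 = 22/2 = 11.
(Structurally: 3 ring(s) + 8 π bond(s) = 11.)

11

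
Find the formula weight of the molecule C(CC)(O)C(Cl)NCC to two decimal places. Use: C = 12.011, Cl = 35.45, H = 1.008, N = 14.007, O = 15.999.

Molecular formula: C6H14ClNO.
M = 6×12.011 + 1×35.45 + 14×1.008 + 1×14.007 + 1×15.999 = 151.63 g/mol.

151.63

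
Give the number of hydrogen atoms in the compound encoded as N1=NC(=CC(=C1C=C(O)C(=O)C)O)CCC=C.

14

Hydrogens are implicit in SMILES; fill each atom to its normal valence:
  3 × C: 2 H each → 6
  3 × C (aromatic): no H
  2 × C: 1 H each → 2
  2 × C: no H
  2 × N (aromatic): no H
  2 × O: 1 H each → 2
  1 × C: 3 H
  1 × C (aromatic): 1 H
  1 × O: no H
  Total hydrogens = 14.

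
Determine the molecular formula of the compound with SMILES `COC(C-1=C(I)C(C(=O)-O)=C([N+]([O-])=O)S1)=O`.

Heavy atoms from the SMILES: 7 C, 1 I, 1 N, 6 O, 1 S.
Implicit hydrogens by atom environment:
  4 × C (aromatic): no H
  4 × O: no H
  2 × C: no H
  1 × C: 3 H
  1 × I: no H
  1 × N (charge +1): no H
  1 × O: 1 H
  1 × O (charge -1): no H
  1 × S (aromatic): no H
  Total hydrogens = 4.
Molecular formula: C7H4INO6S

C7H4INO6S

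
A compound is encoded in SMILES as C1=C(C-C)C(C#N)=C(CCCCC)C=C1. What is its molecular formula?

Heavy atoms from the SMILES: 14 C, 1 N.
Implicit hydrogens by atom environment:
  5 × C: 2 H each → 10
  3 × C (aromatic): 1 H each → 3
  3 × C (aromatic): no H
  2 × C: 3 H each → 6
  1 × C: no H
  1 × N: no H
  Total hydrogens = 19.
Molecular formula: C14H19N

C14H19N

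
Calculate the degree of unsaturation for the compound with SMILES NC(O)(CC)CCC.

Molecular formula from the SMILES: C6H15NO.
DoU = (2C + 2 + N − H − X)/2 = (2·6 + 2 + 1 − 15 − 0)/2 = 0/2 = 0.
(Structurally: 0 ring(s) + 0 π bond(s) = 0.)

0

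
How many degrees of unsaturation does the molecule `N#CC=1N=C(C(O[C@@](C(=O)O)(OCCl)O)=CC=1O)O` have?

Molecular formula from the SMILES: C9H7ClN2O7.
DoU = (2C + 2 + N − H − X)/2 = (2·9 + 2 + 2 − 7 − 1)/2 = 14/2 = 7.
(Structurally: 1 ring(s) + 6 π bond(s) = 7.)

7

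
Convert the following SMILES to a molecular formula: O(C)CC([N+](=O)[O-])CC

C5H11NO3

Heavy atoms from the SMILES: 5 C, 1 N, 3 O.
Implicit hydrogens by atom environment:
  2 × C: 3 H each → 6
  2 × C: 2 H each → 4
  2 × O: no H
  1 × C: 1 H
  1 × N (charge +1): no H
  1 × O (charge -1): no H
  Total hydrogens = 11.
Molecular formula: C5H11NO3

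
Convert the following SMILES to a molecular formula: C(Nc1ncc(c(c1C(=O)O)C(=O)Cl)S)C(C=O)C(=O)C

Heavy atoms from the SMILES: 12 C, 1 Cl, 2 N, 5 O, 1 S.
Implicit hydrogens by atom environment:
  4 × C (aromatic): no H
  4 × O: no H
  3 × C: no H
  2 × C: 1 H each → 2
  1 × C: 3 H
  1 × C: 2 H
  1 × C (aromatic): 1 H
  1 × Cl: no H
  1 × N: 1 H
  1 × N (aromatic): no H
  1 × O: 1 H
  1 × S: 1 H
  Total hydrogens = 11.
Molecular formula: C12H11ClN2O5S

C12H11ClN2O5S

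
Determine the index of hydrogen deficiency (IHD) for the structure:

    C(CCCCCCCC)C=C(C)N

1

Molecular formula from the SMILES: C12H25N.
DoU = (2C + 2 + N − H − X)/2 = (2·12 + 2 + 1 − 25 − 0)/2 = 2/2 = 1.
(Structurally: 0 ring(s) + 1 π bond(s) = 1.)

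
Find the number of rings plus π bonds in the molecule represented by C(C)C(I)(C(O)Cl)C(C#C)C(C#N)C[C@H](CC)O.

Molecular formula from the SMILES: C13H19ClINO2.
DoU = (2C + 2 + N − H − X)/2 = (2·13 + 2 + 1 − 19 − 2)/2 = 8/2 = 4.
(Structurally: 0 ring(s) + 4 π bond(s) = 4.)

4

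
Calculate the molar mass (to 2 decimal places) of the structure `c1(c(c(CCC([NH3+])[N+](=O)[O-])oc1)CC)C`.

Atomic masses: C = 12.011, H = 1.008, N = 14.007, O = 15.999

Molecular formula: C10H17N2O3+.
M = 10×12.011 + 17×1.008 + 2×14.007 + 3×15.999 = 213.26 g/mol.

213.26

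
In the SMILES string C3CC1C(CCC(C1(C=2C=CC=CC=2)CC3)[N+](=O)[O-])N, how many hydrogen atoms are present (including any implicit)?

22

Hydrogens are implicit in SMILES; fill each atom to its normal valence:
  6 × C: 2 H each → 12
  5 × C (aromatic): 1 H each → 5
  3 × C: 1 H each → 3
  1 × C: no H
  1 × C (aromatic): no H
  1 × N: 2 H
  1 × N (charge +1): no H
  1 × O: no H
  1 × O (charge -1): no H
  Total hydrogens = 22.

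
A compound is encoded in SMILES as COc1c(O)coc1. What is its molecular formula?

C5H6O3

Heavy atoms from the SMILES: 5 C, 3 O.
Implicit hydrogens by atom environment:
  2 × C (aromatic): 1 H each → 2
  2 × C (aromatic): no H
  1 × C: 3 H
  1 × O: 1 H
  1 × O (aromatic): no H
  1 × O: no H
  Total hydrogens = 6.
Molecular formula: C5H6O3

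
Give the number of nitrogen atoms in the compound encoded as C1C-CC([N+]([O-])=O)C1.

1

The symbol for nitrogen appears 1 time in the SMILES.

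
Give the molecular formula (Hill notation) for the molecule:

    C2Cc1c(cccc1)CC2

C10H12

Heavy atoms from the SMILES: 10 C.
Implicit hydrogens by atom environment:
  4 × C: 2 H each → 8
  4 × C (aromatic): 1 H each → 4
  2 × C (aromatic): no H
  Total hydrogens = 12.
Molecular formula: C10H12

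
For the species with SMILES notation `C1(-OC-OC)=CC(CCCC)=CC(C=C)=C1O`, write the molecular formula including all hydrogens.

Heavy atoms from the SMILES: 14 C, 3 O.
Implicit hydrogens by atom environment:
  5 × C: 2 H each → 10
  4 × C (aromatic): no H
  2 × C: 3 H each → 6
  2 × C (aromatic): 1 H each → 2
  2 × O: no H
  1 × C: 1 H
  1 × O: 1 H
  Total hydrogens = 20.
Molecular formula: C14H20O3

C14H20O3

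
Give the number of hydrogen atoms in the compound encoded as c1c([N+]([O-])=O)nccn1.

3

Hydrogens are implicit in SMILES; fill each atom to its normal valence:
  3 × C (aromatic): 1 H each → 3
  2 × N (aromatic): no H
  1 × C (aromatic): no H
  1 × N (charge +1): no H
  1 × O: no H
  1 × O (charge -1): no H
  Total hydrogens = 3.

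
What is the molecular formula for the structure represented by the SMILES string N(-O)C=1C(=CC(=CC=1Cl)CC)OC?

Heavy atoms from the SMILES: 9 C, 1 Cl, 1 N, 2 O.
Implicit hydrogens by atom environment:
  4 × C (aromatic): no H
  2 × C: 3 H each → 6
  2 × C (aromatic): 1 H each → 2
  1 × C: 2 H
  1 × Cl: no H
  1 × N: 1 H
  1 × O: 1 H
  1 × O: no H
  Total hydrogens = 12.
Molecular formula: C9H12ClNO2

C9H12ClNO2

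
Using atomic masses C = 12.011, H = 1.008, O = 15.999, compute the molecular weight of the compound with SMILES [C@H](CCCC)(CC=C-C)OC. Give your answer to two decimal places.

Molecular formula: C10H20O.
M = 10×12.011 + 20×1.008 + 1×15.999 = 156.27 g/mol.

156.27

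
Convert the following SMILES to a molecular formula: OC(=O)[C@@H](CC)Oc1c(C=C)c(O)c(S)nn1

C10H12N2O4S

Heavy atoms from the SMILES: 10 C, 2 N, 4 O, 1 S.
Implicit hydrogens by atom environment:
  4 × C (aromatic): no H
  2 × C: 2 H each → 4
  2 × C: 1 H each → 2
  2 × N (aromatic): no H
  2 × O: 1 H each → 2
  2 × O: no H
  1 × C: 3 H
  1 × C: no H
  1 × S: 1 H
  Total hydrogens = 12.
Molecular formula: C10H12N2O4S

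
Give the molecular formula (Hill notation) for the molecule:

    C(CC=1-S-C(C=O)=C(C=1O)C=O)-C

Heavy atoms from the SMILES: 9 C, 3 O, 1 S.
Implicit hydrogens by atom environment:
  4 × C (aromatic): no H
  2 × C: 2 H each → 4
  2 × C: 1 H each → 2
  2 × O: no H
  1 × C: 3 H
  1 × O: 1 H
  1 × S (aromatic): no H
  Total hydrogens = 10.
Molecular formula: C9H10O3S

C9H10O3S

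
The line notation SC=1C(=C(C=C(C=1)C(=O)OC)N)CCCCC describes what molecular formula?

C13H19NO2S

Heavy atoms from the SMILES: 13 C, 1 N, 2 O, 1 S.
Implicit hydrogens by atom environment:
  4 × C: 2 H each → 8
  4 × C (aromatic): no H
  2 × C: 3 H each → 6
  2 × C (aromatic): 1 H each → 2
  2 × O: no H
  1 × C: no H
  1 × N: 2 H
  1 × S: 1 H
  Total hydrogens = 19.
Molecular formula: C13H19NO2S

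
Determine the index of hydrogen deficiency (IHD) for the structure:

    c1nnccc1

4

Molecular formula from the SMILES: C4H4N2.
DoU = (2C + 2 + N − H − X)/2 = (2·4 + 2 + 2 − 4 − 0)/2 = 8/2 = 4.
(Structurally: 1 ring(s) + 3 π bond(s) = 4.)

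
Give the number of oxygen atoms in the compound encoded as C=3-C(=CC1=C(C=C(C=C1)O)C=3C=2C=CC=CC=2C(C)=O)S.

2

The symbol for oxygen appears 2 times in the SMILES.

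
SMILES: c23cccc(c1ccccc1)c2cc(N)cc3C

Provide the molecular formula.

Heavy atoms from the SMILES: 17 C, 1 N.
Implicit hydrogens by atom environment:
  10 × C (aromatic): 1 H each → 10
  6 × C (aromatic): no H
  1 × C: 3 H
  1 × N: 2 H
  Total hydrogens = 15.
Molecular formula: C17H15N

C17H15N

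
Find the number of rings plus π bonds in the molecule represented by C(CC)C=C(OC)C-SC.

Molecular formula from the SMILES: C8H16OS.
DoU = (2C + 2 + N − H − X)/2 = (2·8 + 2 + 0 − 16 − 0)/2 = 2/2 = 1.
(Structurally: 0 ring(s) + 1 π bond(s) = 1.)

1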